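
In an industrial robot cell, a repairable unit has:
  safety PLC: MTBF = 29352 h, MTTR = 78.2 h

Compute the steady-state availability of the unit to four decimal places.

0.9973

A(safety PLC) = MTBF/(MTBF+MTTR) = 29352/(29352+78.2) = 0.9973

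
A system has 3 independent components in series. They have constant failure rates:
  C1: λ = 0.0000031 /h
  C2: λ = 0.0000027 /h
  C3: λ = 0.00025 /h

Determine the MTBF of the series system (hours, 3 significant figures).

3910

Series of exponential components: λ_sys = Σ λ_i
λ_sys = 0.0000031 + 0.0000027 + 0.00025 = 2.5580e-04 /h
MTBF = 1 / λ_sys = 3910 h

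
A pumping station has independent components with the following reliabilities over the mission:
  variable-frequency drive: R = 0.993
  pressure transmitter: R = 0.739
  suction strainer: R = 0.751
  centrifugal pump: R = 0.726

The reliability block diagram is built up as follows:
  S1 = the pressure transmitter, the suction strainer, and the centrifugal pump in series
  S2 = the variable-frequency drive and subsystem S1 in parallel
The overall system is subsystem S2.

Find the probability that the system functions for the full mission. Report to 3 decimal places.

Series (pressure transmitter, suction strainer, and centrifugal pump): 0.73900 × 0.75100 × 0.72600 = 0.40292
Parallel (variable-frequency drive and [0.40292]): 1 − (1 − 0.99300)(1 − 0.40292) = 0.996

0.996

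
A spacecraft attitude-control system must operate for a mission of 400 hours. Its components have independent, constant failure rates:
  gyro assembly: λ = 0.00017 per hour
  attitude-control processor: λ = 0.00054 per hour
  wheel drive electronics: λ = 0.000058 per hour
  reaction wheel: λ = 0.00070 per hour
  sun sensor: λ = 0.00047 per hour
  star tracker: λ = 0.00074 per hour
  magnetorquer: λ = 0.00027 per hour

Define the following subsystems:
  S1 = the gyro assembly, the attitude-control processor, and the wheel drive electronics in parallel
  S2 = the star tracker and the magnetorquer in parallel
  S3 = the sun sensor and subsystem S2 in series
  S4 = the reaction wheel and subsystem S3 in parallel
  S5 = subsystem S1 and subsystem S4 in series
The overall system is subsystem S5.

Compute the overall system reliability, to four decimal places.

R(gyro assembly) = exp(−0.00017 × 400) = 0.934260
R(attitude-control processor) = exp(−0.00054 × 400) = 0.805735
R(wheel drive electronics) = exp(−0.000058 × 400) = 0.977067
R(reaction wheel) = exp(−0.00070 × 400) = 0.755784
R(sun sensor) = exp(−0.00047 × 400) = 0.828615
R(star tracker) = exp(−0.00074 × 400) = 0.743787
R(magnetorquer) = exp(−0.00027 × 400) = 0.897628
Parallel (gyro assembly, attitude-control processor, and wheel drive electronics): 1 − (1 − 0.934260)(1 − 0.805735)(1 − 0.977067) = 0.999707
Parallel (star tracker and magnetorquer): 1 − (1 − 0.743787)(1 − 0.897628) = 0.973771
Series (sun sensor and [0.973771]): 0.828615 × 0.973771 = 0.806881
Parallel (reaction wheel and [0.806881]): 1 − (1 − 0.755784)(1 − 0.806881) = 0.952837
Series ([0.999707] and [0.952837]): 0.999707 × 0.952837 = 0.9526

0.9526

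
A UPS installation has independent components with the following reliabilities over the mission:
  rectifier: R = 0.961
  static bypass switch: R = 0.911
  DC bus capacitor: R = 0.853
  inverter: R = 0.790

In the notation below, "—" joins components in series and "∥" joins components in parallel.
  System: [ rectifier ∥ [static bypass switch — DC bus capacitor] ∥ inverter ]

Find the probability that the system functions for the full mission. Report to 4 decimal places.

0.9982

Series (static bypass switch and DC bus capacitor): 0.911000 × 0.853000 = 0.777083
Parallel (rectifier, [0.777083], and inverter): 1 − (1 − 0.961000)(1 − 0.777083)(1 − 0.790000) = 0.9982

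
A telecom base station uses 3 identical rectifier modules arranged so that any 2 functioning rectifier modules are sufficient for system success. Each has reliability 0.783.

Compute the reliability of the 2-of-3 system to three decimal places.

R = Σ_{i=2}^{3} C(3,i) p^i (1−p)^{3−i} with p = 0.783
C(3,2)·0.783^2·0.217^1 = 0.39912
C(3,3)·0.783^3·0.217^0 = 0.48005
Sum = 0.879

0.879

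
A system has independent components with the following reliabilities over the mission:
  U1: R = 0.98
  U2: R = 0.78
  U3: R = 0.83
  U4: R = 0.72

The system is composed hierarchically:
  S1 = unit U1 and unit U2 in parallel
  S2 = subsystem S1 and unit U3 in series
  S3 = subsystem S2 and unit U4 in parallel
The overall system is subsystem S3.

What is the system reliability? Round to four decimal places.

0.9514

Parallel (U1 and U2): 1 − (1 − 0.980000)(1 − 0.780000) = 0.995600
Series ([0.995600] and U3): 0.995600 × 0.830000 = 0.826348
Parallel ([0.826348] and U4): 1 − (1 − 0.826348)(1 − 0.720000) = 0.9514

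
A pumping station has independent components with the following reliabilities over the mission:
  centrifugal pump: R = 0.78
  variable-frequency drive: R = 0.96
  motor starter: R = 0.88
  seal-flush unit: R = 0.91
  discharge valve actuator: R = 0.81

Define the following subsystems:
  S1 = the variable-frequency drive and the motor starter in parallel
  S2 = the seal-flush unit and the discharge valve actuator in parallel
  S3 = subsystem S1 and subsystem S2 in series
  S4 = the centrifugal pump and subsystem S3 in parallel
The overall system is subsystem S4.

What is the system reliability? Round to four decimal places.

0.9952

Parallel (variable-frequency drive and motor starter): 1 − (1 − 0.960000)(1 − 0.880000) = 0.995200
Parallel (seal-flush unit and discharge valve actuator): 1 − (1 − 0.910000)(1 − 0.810000) = 0.982900
Series ([0.995200] and [0.982900]): 0.995200 × 0.982900 = 0.978182
Parallel (centrifugal pump and [0.978182]): 1 − (1 − 0.780000)(1 − 0.978182) = 0.9952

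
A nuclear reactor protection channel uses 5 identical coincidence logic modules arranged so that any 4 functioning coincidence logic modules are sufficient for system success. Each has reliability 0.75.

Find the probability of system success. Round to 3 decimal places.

R = Σ_{i=4}^{5} C(5,i) p^i (1−p)^{5−i} with p = 0.75
C(5,4)·0.75^4·0.25^1 = 0.39551
C(5,5)·0.75^5·0.25^0 = 0.23730
Sum = 0.633

0.633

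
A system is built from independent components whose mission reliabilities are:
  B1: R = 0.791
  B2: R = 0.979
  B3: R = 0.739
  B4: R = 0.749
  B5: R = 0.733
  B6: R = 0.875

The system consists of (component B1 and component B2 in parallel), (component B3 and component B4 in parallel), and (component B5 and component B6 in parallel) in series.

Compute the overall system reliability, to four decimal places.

0.8993

Parallel (B1 and B2): 1 − (1 − 0.791000)(1 − 0.979000) = 0.995611
Parallel (B3 and B4): 1 − (1 − 0.739000)(1 − 0.749000) = 0.934489
Parallel (B5 and B6): 1 − (1 − 0.733000)(1 − 0.875000) = 0.966625
Series ([0.995611], [0.934489], and [0.966625]): 0.995611 × 0.934489 × 0.966625 = 0.8993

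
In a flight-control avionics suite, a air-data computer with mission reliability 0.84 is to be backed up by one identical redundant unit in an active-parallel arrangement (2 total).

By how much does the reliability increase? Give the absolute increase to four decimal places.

0.1344

R_before = 0.84
R_after = 1 − (1 − 0.84)^2 = 0.9744
ΔR = 0.9744 − 0.84 = 0.1344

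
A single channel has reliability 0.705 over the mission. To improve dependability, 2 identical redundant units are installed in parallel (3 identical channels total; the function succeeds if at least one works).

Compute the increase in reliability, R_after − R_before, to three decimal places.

R_before = 0.705
R_after = 1 − (1 − 0.705)^3 = 0.974
ΔR = 0.974 − 0.705 = 0.269

0.269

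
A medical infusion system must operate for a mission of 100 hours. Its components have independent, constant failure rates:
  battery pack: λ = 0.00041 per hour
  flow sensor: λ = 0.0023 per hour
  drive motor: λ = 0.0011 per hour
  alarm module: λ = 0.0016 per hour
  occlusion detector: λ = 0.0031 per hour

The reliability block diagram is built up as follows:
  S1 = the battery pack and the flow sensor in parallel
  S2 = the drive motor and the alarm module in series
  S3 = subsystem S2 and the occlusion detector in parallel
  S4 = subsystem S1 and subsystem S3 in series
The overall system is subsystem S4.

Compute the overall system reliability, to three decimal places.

R(battery pack) = exp(−0.00041 × 100) = 0.95983
R(flow sensor) = exp(−0.0023 × 100) = 0.79453
R(drive motor) = exp(−0.0011 × 100) = 0.89583
R(alarm module) = exp(−0.0016 × 100) = 0.85214
R(occlusion detector) = exp(−0.0031 × 100) = 0.73345
Parallel (battery pack and flow sensor): 1 − (1 − 0.95983)(1 − 0.79453) = 0.99175
Series (drive motor and alarm module): 0.89583 × 0.85214 = 0.76337
Parallel ([0.76337] and occlusion detector): 1 − (1 − 0.76337)(1 − 0.73345) = 0.93693
Series ([0.99175] and [0.93693]): 0.99175 × 0.93693 = 0.929

0.929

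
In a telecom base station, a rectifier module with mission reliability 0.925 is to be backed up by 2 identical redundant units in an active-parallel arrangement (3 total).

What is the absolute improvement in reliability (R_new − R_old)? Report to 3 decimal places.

R_before = 0.925
R_after = 1 − (1 − 0.925)^3 = 1.000
ΔR = 1.000 − 0.925 = 0.075

0.075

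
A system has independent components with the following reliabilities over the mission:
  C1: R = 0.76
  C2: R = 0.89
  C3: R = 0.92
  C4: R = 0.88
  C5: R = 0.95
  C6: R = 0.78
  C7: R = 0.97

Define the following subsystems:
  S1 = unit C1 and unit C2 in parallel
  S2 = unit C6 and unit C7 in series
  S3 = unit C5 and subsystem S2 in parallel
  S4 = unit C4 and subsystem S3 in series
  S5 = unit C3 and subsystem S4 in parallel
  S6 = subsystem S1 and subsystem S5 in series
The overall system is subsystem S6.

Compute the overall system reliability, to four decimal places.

0.9634

Parallel (C1 and C2): 1 − (1 − 0.760000)(1 − 0.890000) = 0.973600
Series (C6 and C7): 0.780000 × 0.970000 = 0.756600
Parallel (C5 and [0.756600]): 1 − (1 − 0.950000)(1 − 0.756600) = 0.987830
Series (C4 and [0.987830]): 0.880000 × 0.987830 = 0.869290
Parallel (C3 and [0.869290]): 1 − (1 − 0.920000)(1 − 0.869290) = 0.989543
Series ([0.973600] and [0.989543]): 0.973600 × 0.989543 = 0.9634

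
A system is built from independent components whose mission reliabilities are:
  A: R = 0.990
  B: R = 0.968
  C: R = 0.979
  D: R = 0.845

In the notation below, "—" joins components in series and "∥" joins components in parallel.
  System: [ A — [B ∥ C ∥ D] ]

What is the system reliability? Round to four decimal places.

Parallel (B, C, and D): 1 − (1 − 0.968000)(1 − 0.979000)(1 − 0.845000) = 0.999896
Series (A and [0.999896]): 0.990000 × 0.999896 = 0.9899

0.9899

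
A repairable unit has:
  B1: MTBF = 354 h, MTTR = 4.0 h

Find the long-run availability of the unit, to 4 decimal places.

0.9888

A(B1) = MTBF/(MTBF+MTTR) = 354/(354+4.0) = 0.9888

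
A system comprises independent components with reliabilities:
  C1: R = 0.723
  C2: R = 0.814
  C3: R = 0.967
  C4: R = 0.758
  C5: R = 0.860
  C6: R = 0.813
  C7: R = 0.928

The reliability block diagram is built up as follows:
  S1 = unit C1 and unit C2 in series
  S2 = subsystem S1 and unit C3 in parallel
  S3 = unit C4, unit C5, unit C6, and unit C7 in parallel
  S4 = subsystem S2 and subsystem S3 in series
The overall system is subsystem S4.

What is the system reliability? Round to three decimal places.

Series (C1 and C2): 0.72300 × 0.81400 = 0.58852
Parallel ([0.58852] and C3): 1 − (1 − 0.58852)(1 − 0.96700) = 0.98642
Parallel (C4, C5, C6, and C7): 1 − (1 − 0.75800)(1 − 0.86000)(1 − 0.81300)(1 − 0.92800) = 0.99954
Series ([0.98642] and [0.99954]): 0.98642 × 0.99954 = 0.986

0.986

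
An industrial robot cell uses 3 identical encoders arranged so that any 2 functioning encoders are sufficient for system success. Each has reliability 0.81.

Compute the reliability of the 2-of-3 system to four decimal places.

0.9054

R = Σ_{i=2}^{3} C(3,i) p^i (1−p)^{3−i} with p = 0.81
C(3,2)·0.81^2·0.19^1 = 0.373977
C(3,3)·0.81^3·0.19^0 = 0.531441
Sum = 0.9054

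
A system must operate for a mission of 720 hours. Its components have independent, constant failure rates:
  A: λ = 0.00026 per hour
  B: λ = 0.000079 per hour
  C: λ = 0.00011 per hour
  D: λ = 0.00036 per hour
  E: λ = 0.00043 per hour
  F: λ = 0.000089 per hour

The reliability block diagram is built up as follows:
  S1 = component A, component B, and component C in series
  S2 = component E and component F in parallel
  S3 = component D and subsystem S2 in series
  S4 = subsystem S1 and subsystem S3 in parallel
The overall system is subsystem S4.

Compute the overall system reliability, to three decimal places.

0.933

R(A) = exp(−0.00026 × 720) = 0.82928
R(B) = exp(−0.000079 × 720) = 0.94471
R(C) = exp(−0.00011 × 720) = 0.92386
R(D) = exp(−0.00036 × 720) = 0.77167
R(E) = exp(−0.00043 × 720) = 0.73374
R(F) = exp(−0.000089 × 720) = 0.93793
Series (A, B, and C): 0.82928 × 0.94471 × 0.92386 = 0.72378
Parallel (E and F): 1 − (1 − 0.73374)(1 − 0.93793) = 0.98347
Series (D and [0.98347]): 0.77167 × 0.98347 = 0.75891
Parallel ([0.72378] and [0.75891]): 1 − (1 − 0.72378)(1 − 0.75891) = 0.933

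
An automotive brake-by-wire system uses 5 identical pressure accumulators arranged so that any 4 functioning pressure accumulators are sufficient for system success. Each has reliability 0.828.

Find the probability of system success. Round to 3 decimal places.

R = Σ_{i=4}^{5} C(5,i) p^i (1−p)^{5−i} with p = 0.828
C(5,4)·0.828^4·0.172^1 = 0.40422
C(5,5)·0.828^5·0.172^0 = 0.38918
Sum = 0.793

0.793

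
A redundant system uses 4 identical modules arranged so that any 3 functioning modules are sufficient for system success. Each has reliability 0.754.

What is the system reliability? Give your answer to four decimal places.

0.7450

R = Σ_{i=3}^{4} C(4,i) p^i (1−p)^{4−i} with p = 0.754
C(4,3)·0.754^3·0.246^1 = 0.421802
C(4,4)·0.754^4·0.246^0 = 0.323210
Sum = 0.7450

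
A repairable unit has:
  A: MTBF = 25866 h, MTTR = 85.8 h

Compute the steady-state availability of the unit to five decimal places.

0.99669

A(A) = MTBF/(MTBF+MTTR) = 25866/(25866+85.8) = 0.99669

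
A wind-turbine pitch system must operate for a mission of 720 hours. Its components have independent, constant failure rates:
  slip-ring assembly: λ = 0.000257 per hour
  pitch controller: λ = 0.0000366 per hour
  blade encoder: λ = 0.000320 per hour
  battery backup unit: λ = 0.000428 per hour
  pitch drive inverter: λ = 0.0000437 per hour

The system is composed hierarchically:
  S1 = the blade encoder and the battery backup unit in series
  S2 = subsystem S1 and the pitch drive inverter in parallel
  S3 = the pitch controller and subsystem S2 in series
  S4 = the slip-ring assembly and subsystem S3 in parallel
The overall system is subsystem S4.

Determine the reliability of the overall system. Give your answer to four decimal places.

R(slip-ring assembly) = exp(−0.000257 × 720) = 0.831071
R(pitch controller) = exp(−0.0000366 × 720) = 0.973992
R(blade encoder) = exp(−0.000320 × 720) = 0.794216
R(battery backup unit) = exp(−0.000428 × 720) = 0.734798
R(pitch drive inverter) = exp(−0.0000437 × 720) = 0.969026
Series (blade encoder and battery backup unit): 0.794216 × 0.734798 = 0.583588
Parallel ([0.583588] and pitch drive inverter): 1 − (1 − 0.583588)(1 − 0.969026) = 0.987102
Series (pitch controller and [0.987102]): 0.973992 × 0.987102 = 0.961429
Parallel (slip-ring assembly and [0.961429]): 1 − (1 − 0.831071)(1 − 0.961429) = 0.9935

0.9935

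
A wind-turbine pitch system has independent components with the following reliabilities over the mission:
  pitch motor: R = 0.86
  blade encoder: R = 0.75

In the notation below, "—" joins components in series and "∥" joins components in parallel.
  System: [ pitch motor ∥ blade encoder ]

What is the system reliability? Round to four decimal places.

0.9650

Parallel (pitch motor and blade encoder): 1 − (1 − 0.860000)(1 − 0.750000) = 0.9650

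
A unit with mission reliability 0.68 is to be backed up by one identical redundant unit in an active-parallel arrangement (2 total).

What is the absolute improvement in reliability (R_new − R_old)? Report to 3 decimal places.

0.218

R_before = 0.68
R_after = 1 − (1 − 0.68)^2 = 0.898
ΔR = 0.898 − 0.68 = 0.218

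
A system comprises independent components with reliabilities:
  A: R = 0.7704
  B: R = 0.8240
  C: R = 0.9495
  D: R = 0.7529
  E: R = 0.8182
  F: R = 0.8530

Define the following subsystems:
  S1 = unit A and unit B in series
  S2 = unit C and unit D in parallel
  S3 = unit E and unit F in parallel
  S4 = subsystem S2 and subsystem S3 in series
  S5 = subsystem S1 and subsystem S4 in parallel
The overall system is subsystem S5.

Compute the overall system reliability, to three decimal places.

0.986

Series (A and B): 0.77040 × 0.82400 = 0.63481
Parallel (C and D): 1 − (1 − 0.94950)(1 − 0.75290) = 0.98752
Parallel (E and F): 1 − (1 − 0.81820)(1 − 0.85300) = 0.97328
Series ([0.98752] and [0.97328]): 0.98752 × 0.97328 = 0.96113
Parallel ([0.63481] and [0.96113]): 1 − (1 − 0.63481)(1 − 0.96113) = 0.986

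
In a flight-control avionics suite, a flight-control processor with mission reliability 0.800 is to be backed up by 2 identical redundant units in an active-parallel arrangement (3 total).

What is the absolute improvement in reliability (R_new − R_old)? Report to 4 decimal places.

R_before = 0.800
R_after = 1 − (1 − 0.800)^3 = 0.9920
ΔR = 0.9920 − 0.800 = 0.1920

0.1920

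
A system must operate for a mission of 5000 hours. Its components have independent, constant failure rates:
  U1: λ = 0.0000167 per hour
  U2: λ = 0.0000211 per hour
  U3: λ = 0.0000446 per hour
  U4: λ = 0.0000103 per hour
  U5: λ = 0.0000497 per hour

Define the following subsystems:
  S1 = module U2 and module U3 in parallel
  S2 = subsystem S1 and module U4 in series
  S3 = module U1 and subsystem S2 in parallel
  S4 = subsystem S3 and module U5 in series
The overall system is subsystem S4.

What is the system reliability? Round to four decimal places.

0.7756

R(U1) = exp(−0.0000167 × 5000) = 0.919891
R(U2) = exp(−0.0000211 × 5000) = 0.899874
R(U3) = exp(−0.0000446 × 5000) = 0.800115
R(U4) = exp(−0.0000103 × 5000) = 0.949804
R(U5) = exp(−0.0000497 × 5000) = 0.779970
Parallel (U2 and U3): 1 − (1 − 0.899874)(1 − 0.800115) = 0.979986
Series ([0.979986] and U4): 0.979986 × 0.949804 = 0.930795
Parallel (U1 and [0.930795]): 1 − (1 − 0.919891)(1 − 0.930795) = 0.994456
Series ([0.994456] and U5): 0.994456 × 0.779970 = 0.7756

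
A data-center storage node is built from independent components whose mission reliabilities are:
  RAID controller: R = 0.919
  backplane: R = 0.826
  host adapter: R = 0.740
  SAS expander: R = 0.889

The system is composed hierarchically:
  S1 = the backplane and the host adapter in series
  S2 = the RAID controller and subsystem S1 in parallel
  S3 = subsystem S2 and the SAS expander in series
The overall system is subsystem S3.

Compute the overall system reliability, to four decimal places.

0.8610

Series (backplane and host adapter): 0.826000 × 0.740000 = 0.611240
Parallel (RAID controller and [0.611240]): 1 − (1 − 0.919000)(1 − 0.611240) = 0.968510
Series ([0.968510] and SAS expander): 0.968510 × 0.889000 = 0.8610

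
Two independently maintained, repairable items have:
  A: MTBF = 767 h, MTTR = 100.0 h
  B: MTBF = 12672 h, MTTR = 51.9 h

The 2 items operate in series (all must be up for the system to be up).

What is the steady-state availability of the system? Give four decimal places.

0.8811

A(A) = MTBF/(MTBF+MTTR) = 767/(767+100.0) = 0.884660
A(B) = MTBF/(MTBF+MTTR) = 12672/(12672+51.9) = 0.995921
Series availability: 0.884660 × 0.995921 = 0.8811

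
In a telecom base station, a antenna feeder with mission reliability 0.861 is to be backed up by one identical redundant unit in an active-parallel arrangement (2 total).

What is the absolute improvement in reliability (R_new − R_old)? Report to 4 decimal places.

R_before = 0.861
R_after = 1 − (1 − 0.861)^2 = 0.9807
ΔR = 0.9807 − 0.861 = 0.1197

0.1197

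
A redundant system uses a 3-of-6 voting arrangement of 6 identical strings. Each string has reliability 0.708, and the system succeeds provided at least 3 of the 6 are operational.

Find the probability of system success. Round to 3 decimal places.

R = Σ_{i=3}^{6} C(6,i) p^i (1−p)^{6−i} with p = 0.708
C(6,3)·0.708^3·0.292^3 = 0.17672
C(6,4)·0.708^4·0.292^2 = 0.32136
C(6,5)·0.708^5·0.292^1 = 0.31167
C(6,6)·0.708^6·0.292^0 = 0.12595
Sum = 0.936

0.936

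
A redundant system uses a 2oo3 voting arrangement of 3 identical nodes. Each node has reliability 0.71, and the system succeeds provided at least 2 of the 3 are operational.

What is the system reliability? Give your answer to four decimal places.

R = Σ_{i=2}^{3} C(3,i) p^i (1−p)^{3−i} with p = 0.71
C(3,2)·0.71^2·0.29^1 = 0.438567
C(3,3)·0.71^3·0.29^0 = 0.357911
Sum = 0.7965

0.7965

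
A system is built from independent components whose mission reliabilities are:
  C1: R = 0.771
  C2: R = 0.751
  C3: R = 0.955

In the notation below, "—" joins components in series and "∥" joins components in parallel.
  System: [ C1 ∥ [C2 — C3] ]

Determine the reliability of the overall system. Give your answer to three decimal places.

0.935

Series (C2 and C3): 0.75100 × 0.95500 = 0.71721
Parallel (C1 and [0.71721]): 1 − (1 − 0.77100)(1 − 0.71721) = 0.935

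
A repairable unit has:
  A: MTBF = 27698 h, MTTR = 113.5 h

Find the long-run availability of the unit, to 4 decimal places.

A(A) = MTBF/(MTBF+MTTR) = 27698/(27698+113.5) = 0.9959

0.9959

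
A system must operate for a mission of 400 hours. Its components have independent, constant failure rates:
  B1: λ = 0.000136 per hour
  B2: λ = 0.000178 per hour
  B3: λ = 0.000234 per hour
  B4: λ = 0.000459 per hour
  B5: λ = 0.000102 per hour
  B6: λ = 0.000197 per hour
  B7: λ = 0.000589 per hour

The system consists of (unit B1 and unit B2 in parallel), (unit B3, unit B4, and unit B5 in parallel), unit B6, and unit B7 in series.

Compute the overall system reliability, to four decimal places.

0.7271

R(B1) = exp(−0.000136 × 400) = 0.947053
R(B2) = exp(−0.000178 × 400) = 0.931276
R(B3) = exp(−0.000234 × 400) = 0.910647
R(B4) = exp(−0.000459 × 400) = 0.832269
R(B5) = exp(−0.000102 × 400) = 0.960021
R(B6) = exp(−0.000197 × 400) = 0.924225
R(B7) = exp(−0.000589 × 400) = 0.790097
Parallel (B1 and B2): 1 − (1 − 0.947053)(1 − 0.931276) = 0.996361
Parallel (B3, B4, and B5): 1 − (1 − 0.910647)(1 − 0.832269)(1 − 0.960021) = 0.999401
Series ([0.996361], [0.999401], B6, and B7): 0.996361 × 0.999401 × 0.924225 × 0.790097 = 0.7271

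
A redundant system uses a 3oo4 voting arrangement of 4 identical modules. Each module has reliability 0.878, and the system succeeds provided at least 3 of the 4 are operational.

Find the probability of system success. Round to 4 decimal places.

R = Σ_{i=3}^{4} C(4,i) p^i (1−p)^{4−i} with p = 0.878
C(4,3)·0.878^3·0.122^1 = 0.330296
C(4,4)·0.878^4·0.122^0 = 0.594262
Sum = 0.9246

0.9246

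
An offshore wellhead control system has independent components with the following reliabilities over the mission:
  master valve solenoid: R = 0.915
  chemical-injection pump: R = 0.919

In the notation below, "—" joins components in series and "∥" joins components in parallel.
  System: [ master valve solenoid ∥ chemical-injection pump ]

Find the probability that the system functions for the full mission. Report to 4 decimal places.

Parallel (master valve solenoid and chemical-injection pump): 1 − (1 − 0.915000)(1 − 0.919000) = 0.9931

0.9931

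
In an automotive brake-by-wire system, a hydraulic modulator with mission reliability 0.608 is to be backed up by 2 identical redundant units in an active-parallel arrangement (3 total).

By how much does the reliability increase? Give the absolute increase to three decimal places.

0.332

R_before = 0.608
R_after = 1 − (1 − 0.608)^3 = 0.940
ΔR = 0.940 − 0.608 = 0.332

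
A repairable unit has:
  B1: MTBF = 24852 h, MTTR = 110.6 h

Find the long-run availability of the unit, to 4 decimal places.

0.9956

A(B1) = MTBF/(MTBF+MTTR) = 24852/(24852+110.6) = 0.9956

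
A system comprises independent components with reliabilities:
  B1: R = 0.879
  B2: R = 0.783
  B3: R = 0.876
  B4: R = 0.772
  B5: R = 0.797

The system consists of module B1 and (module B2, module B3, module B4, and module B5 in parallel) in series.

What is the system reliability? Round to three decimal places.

Parallel (B2, B3, B4, and B5): 1 − (1 − 0.78300)(1 − 0.87600)(1 − 0.77200)(1 − 0.79700) = 0.99875
Series (B1 and [0.99875]): 0.87900 × 0.99875 = 0.878

0.878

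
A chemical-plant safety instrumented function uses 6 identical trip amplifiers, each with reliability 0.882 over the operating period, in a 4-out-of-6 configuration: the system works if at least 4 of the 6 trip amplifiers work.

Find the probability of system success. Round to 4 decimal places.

0.9751

R = Σ_{i=4}^{6} C(6,i) p^i (1−p)^{6−i} with p = 0.882
C(6,4)·0.882^4·0.118^2 = 0.126395
C(6,5)·0.882^5·0.118^1 = 0.377899
C(6,6)·0.882^6·0.118^0 = 0.470773
Sum = 0.9751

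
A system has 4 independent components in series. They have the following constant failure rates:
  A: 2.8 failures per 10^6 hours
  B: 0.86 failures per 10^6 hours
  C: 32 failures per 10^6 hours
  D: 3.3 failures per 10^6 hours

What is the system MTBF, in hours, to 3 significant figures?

25700

Series of exponential components: λ_sys = Σ λ_i
λ_sys = 0.0000028 + 0.00000086 + 0.000032 + 0.0000033 = 3.8960e-05 /h
MTBF = 1 / λ_sys = 25700 h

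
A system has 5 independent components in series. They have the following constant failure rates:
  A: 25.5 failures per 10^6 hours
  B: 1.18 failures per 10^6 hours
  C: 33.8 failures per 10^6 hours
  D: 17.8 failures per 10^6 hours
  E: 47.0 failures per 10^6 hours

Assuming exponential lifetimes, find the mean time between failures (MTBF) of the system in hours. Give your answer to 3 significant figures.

Series of exponential components: λ_sys = Σ λ_i
λ_sys = 0.0000255 + 0.00000118 + 0.0000338 + 0.0000178 + 0.0000470 = 1.2528e-04 /h
MTBF = 1 / λ_sys = 7980 h

7980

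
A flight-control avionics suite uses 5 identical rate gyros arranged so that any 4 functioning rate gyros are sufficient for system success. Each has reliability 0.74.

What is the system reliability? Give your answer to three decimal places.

0.612

R = Σ_{i=4}^{5} C(5,i) p^i (1−p)^{5−i} with p = 0.74
C(5,4)·0.74^4·0.26^1 = 0.38983
C(5,5)·0.74^5·0.26^0 = 0.22190
Sum = 0.612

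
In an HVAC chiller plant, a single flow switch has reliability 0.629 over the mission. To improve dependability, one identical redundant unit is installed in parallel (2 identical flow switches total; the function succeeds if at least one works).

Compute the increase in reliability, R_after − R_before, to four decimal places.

R_before = 0.629
R_after = 1 − (1 − 0.629)^2 = 0.8624
ΔR = 0.8624 − 0.629 = 0.2334

0.2334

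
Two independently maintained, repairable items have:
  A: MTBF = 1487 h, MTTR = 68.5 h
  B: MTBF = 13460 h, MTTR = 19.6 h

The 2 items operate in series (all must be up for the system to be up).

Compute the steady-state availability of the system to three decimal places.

A(A) = MTBF/(MTBF+MTTR) = 1487/(1487+68.5) = 0.955963
A(B) = MTBF/(MTBF+MTTR) = 13460/(13460+19.6) = 0.998546
Series availability: 0.955963 × 0.998546 = 0.955

0.955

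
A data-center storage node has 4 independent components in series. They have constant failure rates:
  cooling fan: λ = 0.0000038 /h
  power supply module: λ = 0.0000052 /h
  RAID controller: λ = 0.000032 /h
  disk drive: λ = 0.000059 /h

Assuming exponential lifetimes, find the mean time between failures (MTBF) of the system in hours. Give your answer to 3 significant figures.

10000

Series of exponential components: λ_sys = Σ λ_i
λ_sys = 0.0000038 + 0.0000052 + 0.000032 + 0.000059 = 1.0000e-04 /h
MTBF = 1 / λ_sys = 10000 h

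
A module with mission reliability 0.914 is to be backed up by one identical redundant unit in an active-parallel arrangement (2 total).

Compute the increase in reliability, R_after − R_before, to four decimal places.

R_before = 0.914
R_after = 1 − (1 − 0.914)^2 = 0.9926
ΔR = 0.9926 − 0.914 = 0.0786

0.0786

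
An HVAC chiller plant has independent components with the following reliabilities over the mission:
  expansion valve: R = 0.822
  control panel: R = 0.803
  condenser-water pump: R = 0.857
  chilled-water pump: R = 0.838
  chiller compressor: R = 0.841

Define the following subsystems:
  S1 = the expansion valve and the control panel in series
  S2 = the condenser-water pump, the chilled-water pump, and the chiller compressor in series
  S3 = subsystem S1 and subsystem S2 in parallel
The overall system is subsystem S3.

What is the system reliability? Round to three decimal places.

0.865

Series (expansion valve and control panel): 0.82200 × 0.80300 = 0.66007
Series (condenser-water pump, chilled-water pump, and chiller compressor): 0.85700 × 0.83800 × 0.84100 = 0.60398
Parallel ([0.66007] and [0.60398]): 1 − (1 − 0.66007)(1 − 0.60398) = 0.865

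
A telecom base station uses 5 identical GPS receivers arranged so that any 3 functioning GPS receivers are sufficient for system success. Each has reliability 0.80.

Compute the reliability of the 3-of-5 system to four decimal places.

R = Σ_{i=3}^{5} C(5,i) p^i (1−p)^{5−i} with p = 0.80
C(5,3)·0.80^3·0.20^2 = 0.204800
C(5,4)·0.80^4·0.20^1 = 0.409600
C(5,5)·0.80^5·0.20^0 = 0.327680
Sum = 0.9421

0.9421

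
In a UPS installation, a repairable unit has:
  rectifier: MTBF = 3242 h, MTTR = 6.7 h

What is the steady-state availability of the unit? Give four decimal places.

A(rectifier) = MTBF/(MTBF+MTTR) = 3242/(3242+6.7) = 0.9979

0.9979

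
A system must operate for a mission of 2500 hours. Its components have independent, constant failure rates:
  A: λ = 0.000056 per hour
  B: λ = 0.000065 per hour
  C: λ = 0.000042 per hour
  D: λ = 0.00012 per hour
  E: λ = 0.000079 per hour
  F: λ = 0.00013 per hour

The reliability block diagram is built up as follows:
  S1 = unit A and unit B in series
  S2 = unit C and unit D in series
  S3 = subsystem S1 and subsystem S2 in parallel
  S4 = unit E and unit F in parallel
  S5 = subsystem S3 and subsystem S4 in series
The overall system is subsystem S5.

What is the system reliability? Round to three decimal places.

R(A) = exp(−0.000056 × 2500) = 0.86936
R(B) = exp(−0.000065 × 2500) = 0.85002
R(C) = exp(−0.000042 × 2500) = 0.90032
R(D) = exp(−0.00012 × 2500) = 0.74082
R(E) = exp(−0.000079 × 2500) = 0.82078
R(F) = exp(−0.00013 × 2500) = 0.72253
Series (A and B): 0.86936 × 0.85002 = 0.73897
Series (C and D): 0.90032 × 0.74082 = 0.66698
Parallel ([0.73897] and [0.66698]): 1 − (1 − 0.73897)(1 − 0.66698) = 0.91307
Parallel (E and F): 1 − (1 − 0.82078)(1 − 0.72253) = 0.95027
Series ([0.91307] and [0.95027]): 0.91307 × 0.95027 = 0.868

0.868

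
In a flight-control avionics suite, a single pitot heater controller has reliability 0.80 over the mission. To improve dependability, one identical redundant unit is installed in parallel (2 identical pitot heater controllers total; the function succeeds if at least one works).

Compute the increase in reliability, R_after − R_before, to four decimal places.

0.1600

R_before = 0.80
R_after = 1 − (1 − 0.80)^2 = 0.9600
ΔR = 0.9600 − 0.80 = 0.1600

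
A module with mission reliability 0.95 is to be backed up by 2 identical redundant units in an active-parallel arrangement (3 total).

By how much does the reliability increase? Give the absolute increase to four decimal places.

0.0499

R_before = 0.95
R_after = 1 − (1 − 0.95)^3 = 0.9999
ΔR = 0.9999 − 0.95 = 0.0499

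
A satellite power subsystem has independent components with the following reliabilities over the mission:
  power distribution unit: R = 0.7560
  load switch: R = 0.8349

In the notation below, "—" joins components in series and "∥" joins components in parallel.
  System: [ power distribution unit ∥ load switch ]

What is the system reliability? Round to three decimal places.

0.960

Parallel (power distribution unit and load switch): 1 − (1 − 0.75600)(1 − 0.83490) = 0.960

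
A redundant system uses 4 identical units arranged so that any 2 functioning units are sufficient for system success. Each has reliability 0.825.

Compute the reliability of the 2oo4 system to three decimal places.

0.981

R = Σ_{i=2}^{4} C(4,i) p^i (1−p)^{4−i} with p = 0.825
C(4,2)·0.825^2·0.175^2 = 0.12506
C(4,3)·0.825^3·0.175^1 = 0.39306
C(4,4)·0.825^4·0.175^0 = 0.46325
Sum = 0.981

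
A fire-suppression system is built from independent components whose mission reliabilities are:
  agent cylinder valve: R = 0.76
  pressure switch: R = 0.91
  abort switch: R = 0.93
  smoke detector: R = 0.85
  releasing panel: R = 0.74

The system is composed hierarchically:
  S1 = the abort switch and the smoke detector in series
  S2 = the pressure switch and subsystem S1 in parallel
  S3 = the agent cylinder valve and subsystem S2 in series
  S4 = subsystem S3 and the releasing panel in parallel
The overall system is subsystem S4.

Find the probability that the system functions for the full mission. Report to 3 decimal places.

Series (abort switch and smoke detector): 0.93000 × 0.85000 = 0.79050
Parallel (pressure switch and [0.79050]): 1 − (1 − 0.91000)(1 − 0.79050) = 0.98115
Series (agent cylinder valve and [0.98115]): 0.76000 × 0.98115 = 0.74567
Parallel ([0.74567] and releasing panel): 1 − (1 − 0.74567)(1 − 0.74000) = 0.934

0.934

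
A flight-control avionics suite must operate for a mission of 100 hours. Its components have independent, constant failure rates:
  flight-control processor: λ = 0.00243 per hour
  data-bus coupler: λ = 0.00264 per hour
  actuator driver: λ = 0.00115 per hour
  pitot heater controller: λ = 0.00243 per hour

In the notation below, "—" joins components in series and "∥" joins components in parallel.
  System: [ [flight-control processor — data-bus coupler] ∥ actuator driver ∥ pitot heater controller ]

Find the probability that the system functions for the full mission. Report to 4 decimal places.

R(flight-control processor) = exp(−0.00243 × 100) = 0.784272
R(data-bus coupler) = exp(−0.00264 × 100) = 0.767974
R(actuator driver) = exp(−0.00115 × 100) = 0.891366
R(pitot heater controller) = exp(−0.00243 × 100) = 0.784272
Series (flight-control processor and data-bus coupler): 0.784272 × 0.767974 = 0.602301
Parallel ([0.602301], actuator driver, and pitot heater controller): 1 − (1 − 0.602301)(1 − 0.891366)(1 − 0.784272) = 0.9907

0.9907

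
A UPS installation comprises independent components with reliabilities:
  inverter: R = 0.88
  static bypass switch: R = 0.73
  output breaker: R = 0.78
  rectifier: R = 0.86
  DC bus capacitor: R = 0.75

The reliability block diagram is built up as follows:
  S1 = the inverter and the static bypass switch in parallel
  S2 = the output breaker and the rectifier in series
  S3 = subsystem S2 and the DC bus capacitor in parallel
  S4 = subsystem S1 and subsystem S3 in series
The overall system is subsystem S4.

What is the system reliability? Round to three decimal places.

Parallel (inverter and static bypass switch): 1 − (1 − 0.88000)(1 − 0.73000) = 0.96760
Series (output breaker and rectifier): 0.78000 × 0.86000 = 0.67080
Parallel ([0.67080] and DC bus capacitor): 1 − (1 − 0.67080)(1 − 0.75000) = 0.91770
Series ([0.96760] and [0.91770]): 0.96760 × 0.91770 = 0.888

0.888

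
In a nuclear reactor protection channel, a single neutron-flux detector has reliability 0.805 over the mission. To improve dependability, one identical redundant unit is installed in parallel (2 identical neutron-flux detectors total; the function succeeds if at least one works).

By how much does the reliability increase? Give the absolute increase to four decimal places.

0.1570

R_before = 0.805
R_after = 1 − (1 − 0.805)^2 = 0.9620
ΔR = 0.9620 − 0.805 = 0.1570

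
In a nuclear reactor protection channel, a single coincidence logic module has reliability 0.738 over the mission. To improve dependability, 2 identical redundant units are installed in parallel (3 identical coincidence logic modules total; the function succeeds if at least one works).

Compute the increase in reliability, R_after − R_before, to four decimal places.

0.2440

R_before = 0.738
R_after = 1 − (1 − 0.738)^3 = 0.9820
ΔR = 0.9820 − 0.738 = 0.2440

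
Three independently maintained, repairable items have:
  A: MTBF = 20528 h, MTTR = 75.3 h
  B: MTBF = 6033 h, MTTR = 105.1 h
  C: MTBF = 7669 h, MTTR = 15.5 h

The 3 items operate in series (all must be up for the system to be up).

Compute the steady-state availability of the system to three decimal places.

0.977

A(A) = MTBF/(MTBF+MTTR) = 20528/(20528+75.3) = 0.996345
A(B) = MTBF/(MTBF+MTTR) = 6033/(6033+105.1) = 0.982877
A(C) = MTBF/(MTBF+MTTR) = 7669/(7669+15.5) = 0.997983
Series availability: 0.996345 × 0.982877 × 0.997983 = 0.977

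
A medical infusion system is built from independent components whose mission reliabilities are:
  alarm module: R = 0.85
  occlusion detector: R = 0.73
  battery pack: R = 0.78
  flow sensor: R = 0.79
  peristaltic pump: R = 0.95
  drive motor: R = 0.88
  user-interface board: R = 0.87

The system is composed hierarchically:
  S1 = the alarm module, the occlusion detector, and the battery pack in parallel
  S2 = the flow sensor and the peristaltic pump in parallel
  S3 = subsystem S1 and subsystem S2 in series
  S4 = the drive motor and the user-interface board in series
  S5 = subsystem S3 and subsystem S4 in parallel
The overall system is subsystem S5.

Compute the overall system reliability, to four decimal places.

Parallel (alarm module, occlusion detector, and battery pack): 1 − (1 − 0.850000)(1 − 0.730000)(1 − 0.780000) = 0.991090
Parallel (flow sensor and peristaltic pump): 1 − (1 − 0.790000)(1 − 0.950000) = 0.989500
Series ([0.991090] and [0.989500]): 0.991090 × 0.989500 = 0.980684
Series (drive motor and user-interface board): 0.880000 × 0.870000 = 0.765600
Parallel ([0.980684] and [0.765600]): 1 − (1 − 0.980684)(1 − 0.765600) = 0.9955

0.9955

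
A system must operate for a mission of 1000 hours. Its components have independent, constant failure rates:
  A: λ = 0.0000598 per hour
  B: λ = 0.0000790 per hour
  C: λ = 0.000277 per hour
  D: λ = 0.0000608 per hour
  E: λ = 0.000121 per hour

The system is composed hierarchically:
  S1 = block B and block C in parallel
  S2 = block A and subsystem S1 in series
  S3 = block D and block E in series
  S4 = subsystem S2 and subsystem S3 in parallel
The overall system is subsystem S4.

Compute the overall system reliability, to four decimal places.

R(A) = exp(−0.0000598 × 1000) = 0.941953
R(B) = exp(−0.0000790 × 1000) = 0.924040
R(C) = exp(−0.000277 × 1000) = 0.758054
R(D) = exp(−0.0000608 × 1000) = 0.941011
R(E) = exp(−0.000121 × 1000) = 0.886034
Parallel (B and C): 1 − (1 − 0.924040)(1 − 0.758054) = 0.981622
Series (A and [0.981622]): 0.941953 × 0.981622 = 0.924642
Series (D and E): 0.941011 × 0.886034 = 0.833768
Parallel ([0.924642] and [0.833768]): 1 − (1 − 0.924642)(1 − 0.833768) = 0.9875

0.9875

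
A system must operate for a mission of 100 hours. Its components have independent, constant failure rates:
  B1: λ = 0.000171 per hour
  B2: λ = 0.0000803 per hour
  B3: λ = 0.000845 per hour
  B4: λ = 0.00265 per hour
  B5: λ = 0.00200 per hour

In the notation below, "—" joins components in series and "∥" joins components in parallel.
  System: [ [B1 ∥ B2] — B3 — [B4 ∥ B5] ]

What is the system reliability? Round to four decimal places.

R(B1) = exp(−0.000171 × 100) = 0.983045
R(B2) = exp(−0.0000803 × 100) = 0.992002
R(B3) = exp(−0.000845 × 100) = 0.918972
R(B4) = exp(−0.00265 × 100) = 0.767206
R(B5) = exp(−0.00200 × 100) = 0.818731
Parallel (B1 and B2): 1 − (1 − 0.983045)(1 − 0.992002) = 0.999864
Parallel (B4 and B5): 1 − (1 − 0.767206)(1 − 0.818731) = 0.957802
Series ([0.999864], B3, and [0.957802]): 0.999864 × 0.918972 × 0.957802 = 0.8801

0.8801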